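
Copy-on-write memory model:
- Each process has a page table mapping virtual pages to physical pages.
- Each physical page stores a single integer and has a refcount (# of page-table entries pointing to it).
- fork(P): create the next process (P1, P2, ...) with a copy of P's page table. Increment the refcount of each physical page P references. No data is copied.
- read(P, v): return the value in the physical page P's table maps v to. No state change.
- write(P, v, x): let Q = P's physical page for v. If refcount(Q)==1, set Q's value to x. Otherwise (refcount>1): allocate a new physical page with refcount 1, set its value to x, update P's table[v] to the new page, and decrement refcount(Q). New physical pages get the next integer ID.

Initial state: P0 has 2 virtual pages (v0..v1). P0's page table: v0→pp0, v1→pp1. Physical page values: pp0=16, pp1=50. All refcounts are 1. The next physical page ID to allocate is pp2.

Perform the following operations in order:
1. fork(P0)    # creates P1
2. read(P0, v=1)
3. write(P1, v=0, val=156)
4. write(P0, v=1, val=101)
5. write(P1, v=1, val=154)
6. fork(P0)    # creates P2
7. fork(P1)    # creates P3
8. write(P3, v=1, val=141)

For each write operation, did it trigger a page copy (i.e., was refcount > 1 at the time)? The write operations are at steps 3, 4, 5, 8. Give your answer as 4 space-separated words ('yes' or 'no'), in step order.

Op 1: fork(P0) -> P1. 2 ppages; refcounts: pp0:2 pp1:2
Op 2: read(P0, v1) -> 50. No state change.
Op 3: write(P1, v0, 156). refcount(pp0)=2>1 -> COPY to pp2. 3 ppages; refcounts: pp0:1 pp1:2 pp2:1
Op 4: write(P0, v1, 101). refcount(pp1)=2>1 -> COPY to pp3. 4 ppages; refcounts: pp0:1 pp1:1 pp2:1 pp3:1
Op 5: write(P1, v1, 154). refcount(pp1)=1 -> write in place. 4 ppages; refcounts: pp0:1 pp1:1 pp2:1 pp3:1
Op 6: fork(P0) -> P2. 4 ppages; refcounts: pp0:2 pp1:1 pp2:1 pp3:2
Op 7: fork(P1) -> P3. 4 ppages; refcounts: pp0:2 pp1:2 pp2:2 pp3:2
Op 8: write(P3, v1, 141). refcount(pp1)=2>1 -> COPY to pp4. 5 ppages; refcounts: pp0:2 pp1:1 pp2:2 pp3:2 pp4:1

yes yes no yes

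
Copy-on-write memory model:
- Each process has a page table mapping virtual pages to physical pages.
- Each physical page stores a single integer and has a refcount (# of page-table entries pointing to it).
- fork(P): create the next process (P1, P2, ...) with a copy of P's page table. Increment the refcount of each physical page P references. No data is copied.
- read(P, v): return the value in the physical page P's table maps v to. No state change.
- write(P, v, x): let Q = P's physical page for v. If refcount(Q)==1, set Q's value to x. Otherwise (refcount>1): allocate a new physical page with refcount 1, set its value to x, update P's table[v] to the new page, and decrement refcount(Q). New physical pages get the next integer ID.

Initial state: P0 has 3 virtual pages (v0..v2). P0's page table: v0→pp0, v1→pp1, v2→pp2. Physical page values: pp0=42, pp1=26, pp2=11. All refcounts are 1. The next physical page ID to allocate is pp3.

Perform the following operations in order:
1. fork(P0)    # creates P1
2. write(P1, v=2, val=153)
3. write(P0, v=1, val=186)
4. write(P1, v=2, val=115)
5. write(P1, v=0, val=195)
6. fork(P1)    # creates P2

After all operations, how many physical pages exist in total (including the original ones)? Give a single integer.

Op 1: fork(P0) -> P1. 3 ppages; refcounts: pp0:2 pp1:2 pp2:2
Op 2: write(P1, v2, 153). refcount(pp2)=2>1 -> COPY to pp3. 4 ppages; refcounts: pp0:2 pp1:2 pp2:1 pp3:1
Op 3: write(P0, v1, 186). refcount(pp1)=2>1 -> COPY to pp4. 5 ppages; refcounts: pp0:2 pp1:1 pp2:1 pp3:1 pp4:1
Op 4: write(P1, v2, 115). refcount(pp3)=1 -> write in place. 5 ppages; refcounts: pp0:2 pp1:1 pp2:1 pp3:1 pp4:1
Op 5: write(P1, v0, 195). refcount(pp0)=2>1 -> COPY to pp5. 6 ppages; refcounts: pp0:1 pp1:1 pp2:1 pp3:1 pp4:1 pp5:1
Op 6: fork(P1) -> P2. 6 ppages; refcounts: pp0:1 pp1:2 pp2:1 pp3:2 pp4:1 pp5:2

Answer: 6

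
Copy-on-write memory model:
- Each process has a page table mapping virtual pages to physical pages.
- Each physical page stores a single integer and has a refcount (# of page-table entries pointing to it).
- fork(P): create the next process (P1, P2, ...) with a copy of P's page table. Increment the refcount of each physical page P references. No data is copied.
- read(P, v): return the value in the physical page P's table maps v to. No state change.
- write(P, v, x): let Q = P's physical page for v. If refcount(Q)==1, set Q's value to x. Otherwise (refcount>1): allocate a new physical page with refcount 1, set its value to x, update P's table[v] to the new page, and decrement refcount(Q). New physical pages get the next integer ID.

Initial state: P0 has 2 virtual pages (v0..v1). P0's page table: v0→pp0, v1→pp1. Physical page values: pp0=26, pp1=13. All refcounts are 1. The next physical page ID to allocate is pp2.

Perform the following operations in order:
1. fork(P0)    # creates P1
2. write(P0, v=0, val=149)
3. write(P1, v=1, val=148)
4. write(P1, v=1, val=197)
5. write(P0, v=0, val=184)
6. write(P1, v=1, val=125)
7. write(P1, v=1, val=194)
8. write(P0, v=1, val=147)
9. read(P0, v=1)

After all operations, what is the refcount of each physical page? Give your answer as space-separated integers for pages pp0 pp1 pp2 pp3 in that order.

Op 1: fork(P0) -> P1. 2 ppages; refcounts: pp0:2 pp1:2
Op 2: write(P0, v0, 149). refcount(pp0)=2>1 -> COPY to pp2. 3 ppages; refcounts: pp0:1 pp1:2 pp2:1
Op 3: write(P1, v1, 148). refcount(pp1)=2>1 -> COPY to pp3. 4 ppages; refcounts: pp0:1 pp1:1 pp2:1 pp3:1
Op 4: write(P1, v1, 197). refcount(pp3)=1 -> write in place. 4 ppages; refcounts: pp0:1 pp1:1 pp2:1 pp3:1
Op 5: write(P0, v0, 184). refcount(pp2)=1 -> write in place. 4 ppages; refcounts: pp0:1 pp1:1 pp2:1 pp3:1
Op 6: write(P1, v1, 125). refcount(pp3)=1 -> write in place. 4 ppages; refcounts: pp0:1 pp1:1 pp2:1 pp3:1
Op 7: write(P1, v1, 194). refcount(pp3)=1 -> write in place. 4 ppages; refcounts: pp0:1 pp1:1 pp2:1 pp3:1
Op 8: write(P0, v1, 147). refcount(pp1)=1 -> write in place. 4 ppages; refcounts: pp0:1 pp1:1 pp2:1 pp3:1
Op 9: read(P0, v1) -> 147. No state change.

Answer: 1 1 1 1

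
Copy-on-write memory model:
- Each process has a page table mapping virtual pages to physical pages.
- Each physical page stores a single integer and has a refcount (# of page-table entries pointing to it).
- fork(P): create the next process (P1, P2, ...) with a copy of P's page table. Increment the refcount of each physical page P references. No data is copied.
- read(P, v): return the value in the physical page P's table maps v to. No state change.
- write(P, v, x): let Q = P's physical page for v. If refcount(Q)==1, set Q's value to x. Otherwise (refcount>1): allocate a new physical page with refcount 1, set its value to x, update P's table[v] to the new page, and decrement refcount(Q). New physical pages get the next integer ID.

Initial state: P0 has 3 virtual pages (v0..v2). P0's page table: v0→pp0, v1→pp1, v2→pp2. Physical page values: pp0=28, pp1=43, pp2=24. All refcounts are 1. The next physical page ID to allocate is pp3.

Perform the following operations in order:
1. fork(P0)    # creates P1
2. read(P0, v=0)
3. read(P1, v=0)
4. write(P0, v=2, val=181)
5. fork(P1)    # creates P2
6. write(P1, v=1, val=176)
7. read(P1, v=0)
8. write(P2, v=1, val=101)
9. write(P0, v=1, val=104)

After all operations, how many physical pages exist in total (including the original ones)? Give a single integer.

Op 1: fork(P0) -> P1. 3 ppages; refcounts: pp0:2 pp1:2 pp2:2
Op 2: read(P0, v0) -> 28. No state change.
Op 3: read(P1, v0) -> 28. No state change.
Op 4: write(P0, v2, 181). refcount(pp2)=2>1 -> COPY to pp3. 4 ppages; refcounts: pp0:2 pp1:2 pp2:1 pp3:1
Op 5: fork(P1) -> P2. 4 ppages; refcounts: pp0:3 pp1:3 pp2:2 pp3:1
Op 6: write(P1, v1, 176). refcount(pp1)=3>1 -> COPY to pp4. 5 ppages; refcounts: pp0:3 pp1:2 pp2:2 pp3:1 pp4:1
Op 7: read(P1, v0) -> 28. No state change.
Op 8: write(P2, v1, 101). refcount(pp1)=2>1 -> COPY to pp5. 6 ppages; refcounts: pp0:3 pp1:1 pp2:2 pp3:1 pp4:1 pp5:1
Op 9: write(P0, v1, 104). refcount(pp1)=1 -> write in place. 6 ppages; refcounts: pp0:3 pp1:1 pp2:2 pp3:1 pp4:1 pp5:1

Answer: 6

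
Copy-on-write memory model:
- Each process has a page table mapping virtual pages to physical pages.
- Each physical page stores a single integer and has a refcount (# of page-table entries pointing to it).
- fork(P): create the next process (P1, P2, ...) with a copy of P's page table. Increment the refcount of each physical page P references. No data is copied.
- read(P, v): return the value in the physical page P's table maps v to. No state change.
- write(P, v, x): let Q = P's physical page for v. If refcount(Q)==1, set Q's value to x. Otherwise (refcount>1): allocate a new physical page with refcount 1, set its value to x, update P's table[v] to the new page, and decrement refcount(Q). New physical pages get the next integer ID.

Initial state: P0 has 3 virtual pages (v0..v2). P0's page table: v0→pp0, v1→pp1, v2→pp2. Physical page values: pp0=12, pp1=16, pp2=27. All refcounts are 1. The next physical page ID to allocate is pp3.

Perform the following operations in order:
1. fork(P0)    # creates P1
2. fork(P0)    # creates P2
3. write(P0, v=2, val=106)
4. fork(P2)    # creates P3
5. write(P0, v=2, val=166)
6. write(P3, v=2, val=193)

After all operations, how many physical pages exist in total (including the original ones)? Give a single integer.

Answer: 5

Derivation:
Op 1: fork(P0) -> P1. 3 ppages; refcounts: pp0:2 pp1:2 pp2:2
Op 2: fork(P0) -> P2. 3 ppages; refcounts: pp0:3 pp1:3 pp2:3
Op 3: write(P0, v2, 106). refcount(pp2)=3>1 -> COPY to pp3. 4 ppages; refcounts: pp0:3 pp1:3 pp2:2 pp3:1
Op 4: fork(P2) -> P3. 4 ppages; refcounts: pp0:4 pp1:4 pp2:3 pp3:1
Op 5: write(P0, v2, 166). refcount(pp3)=1 -> write in place. 4 ppages; refcounts: pp0:4 pp1:4 pp2:3 pp3:1
Op 6: write(P3, v2, 193). refcount(pp2)=3>1 -> COPY to pp4. 5 ppages; refcounts: pp0:4 pp1:4 pp2:2 pp3:1 pp4:1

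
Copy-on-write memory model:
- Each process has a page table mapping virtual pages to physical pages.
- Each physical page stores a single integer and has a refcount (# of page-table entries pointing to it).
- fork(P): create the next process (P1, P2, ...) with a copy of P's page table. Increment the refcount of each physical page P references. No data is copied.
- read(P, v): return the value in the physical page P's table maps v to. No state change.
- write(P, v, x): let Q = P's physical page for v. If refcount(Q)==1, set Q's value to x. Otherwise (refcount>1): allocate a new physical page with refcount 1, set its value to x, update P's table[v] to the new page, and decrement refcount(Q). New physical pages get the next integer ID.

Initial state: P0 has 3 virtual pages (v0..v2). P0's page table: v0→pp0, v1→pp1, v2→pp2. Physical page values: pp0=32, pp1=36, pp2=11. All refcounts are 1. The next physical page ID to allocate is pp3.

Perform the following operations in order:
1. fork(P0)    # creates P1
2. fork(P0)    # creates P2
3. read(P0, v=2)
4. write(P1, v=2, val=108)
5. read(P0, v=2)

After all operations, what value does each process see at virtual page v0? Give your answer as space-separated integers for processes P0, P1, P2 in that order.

Answer: 32 32 32

Derivation:
Op 1: fork(P0) -> P1. 3 ppages; refcounts: pp0:2 pp1:2 pp2:2
Op 2: fork(P0) -> P2. 3 ppages; refcounts: pp0:3 pp1:3 pp2:3
Op 3: read(P0, v2) -> 11. No state change.
Op 4: write(P1, v2, 108). refcount(pp2)=3>1 -> COPY to pp3. 4 ppages; refcounts: pp0:3 pp1:3 pp2:2 pp3:1
Op 5: read(P0, v2) -> 11. No state change.
P0: v0 -> pp0 = 32
P1: v0 -> pp0 = 32
P2: v0 -> pp0 = 32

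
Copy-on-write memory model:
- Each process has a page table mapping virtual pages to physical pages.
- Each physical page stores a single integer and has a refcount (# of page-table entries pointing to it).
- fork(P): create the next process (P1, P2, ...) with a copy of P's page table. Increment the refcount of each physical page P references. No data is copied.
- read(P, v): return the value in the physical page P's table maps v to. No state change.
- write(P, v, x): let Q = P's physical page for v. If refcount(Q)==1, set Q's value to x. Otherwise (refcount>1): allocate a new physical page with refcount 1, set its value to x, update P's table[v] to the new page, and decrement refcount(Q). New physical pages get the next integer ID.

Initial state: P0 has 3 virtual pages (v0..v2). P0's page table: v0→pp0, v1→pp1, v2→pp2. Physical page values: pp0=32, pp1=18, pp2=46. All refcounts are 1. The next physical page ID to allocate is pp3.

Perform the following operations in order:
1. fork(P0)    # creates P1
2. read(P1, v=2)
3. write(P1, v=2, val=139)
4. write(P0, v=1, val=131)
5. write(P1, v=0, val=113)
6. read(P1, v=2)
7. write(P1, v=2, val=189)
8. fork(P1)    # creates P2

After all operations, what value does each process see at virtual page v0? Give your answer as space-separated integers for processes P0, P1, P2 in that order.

Op 1: fork(P0) -> P1. 3 ppages; refcounts: pp0:2 pp1:2 pp2:2
Op 2: read(P1, v2) -> 46. No state change.
Op 3: write(P1, v2, 139). refcount(pp2)=2>1 -> COPY to pp3. 4 ppages; refcounts: pp0:2 pp1:2 pp2:1 pp3:1
Op 4: write(P0, v1, 131). refcount(pp1)=2>1 -> COPY to pp4. 5 ppages; refcounts: pp0:2 pp1:1 pp2:1 pp3:1 pp4:1
Op 5: write(P1, v0, 113). refcount(pp0)=2>1 -> COPY to pp5. 6 ppages; refcounts: pp0:1 pp1:1 pp2:1 pp3:1 pp4:1 pp5:1
Op 6: read(P1, v2) -> 139. No state change.
Op 7: write(P1, v2, 189). refcount(pp3)=1 -> write in place. 6 ppages; refcounts: pp0:1 pp1:1 pp2:1 pp3:1 pp4:1 pp5:1
Op 8: fork(P1) -> P2. 6 ppages; refcounts: pp0:1 pp1:2 pp2:1 pp3:2 pp4:1 pp5:2
P0: v0 -> pp0 = 32
P1: v0 -> pp5 = 113
P2: v0 -> pp5 = 113

Answer: 32 113 113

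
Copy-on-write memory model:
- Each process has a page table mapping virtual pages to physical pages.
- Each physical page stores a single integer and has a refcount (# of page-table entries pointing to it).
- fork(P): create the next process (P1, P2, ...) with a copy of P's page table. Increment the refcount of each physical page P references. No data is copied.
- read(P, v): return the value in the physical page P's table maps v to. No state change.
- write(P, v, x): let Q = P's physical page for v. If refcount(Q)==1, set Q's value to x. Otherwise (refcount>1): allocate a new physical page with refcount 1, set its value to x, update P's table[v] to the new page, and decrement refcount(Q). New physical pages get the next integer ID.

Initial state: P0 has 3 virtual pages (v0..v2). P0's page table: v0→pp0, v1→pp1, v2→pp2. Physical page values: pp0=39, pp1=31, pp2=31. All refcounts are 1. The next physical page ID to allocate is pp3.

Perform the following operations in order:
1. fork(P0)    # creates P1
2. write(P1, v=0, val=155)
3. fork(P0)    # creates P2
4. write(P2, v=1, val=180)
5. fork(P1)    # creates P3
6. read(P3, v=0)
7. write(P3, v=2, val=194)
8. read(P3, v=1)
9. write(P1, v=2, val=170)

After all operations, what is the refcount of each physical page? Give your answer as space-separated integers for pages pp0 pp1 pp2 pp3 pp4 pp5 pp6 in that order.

Answer: 2 3 2 2 1 1 1

Derivation:
Op 1: fork(P0) -> P1. 3 ppages; refcounts: pp0:2 pp1:2 pp2:2
Op 2: write(P1, v0, 155). refcount(pp0)=2>1 -> COPY to pp3. 4 ppages; refcounts: pp0:1 pp1:2 pp2:2 pp3:1
Op 3: fork(P0) -> P2. 4 ppages; refcounts: pp0:2 pp1:3 pp2:3 pp3:1
Op 4: write(P2, v1, 180). refcount(pp1)=3>1 -> COPY to pp4. 5 ppages; refcounts: pp0:2 pp1:2 pp2:3 pp3:1 pp4:1
Op 5: fork(P1) -> P3. 5 ppages; refcounts: pp0:2 pp1:3 pp2:4 pp3:2 pp4:1
Op 6: read(P3, v0) -> 155. No state change.
Op 7: write(P3, v2, 194). refcount(pp2)=4>1 -> COPY to pp5. 6 ppages; refcounts: pp0:2 pp1:3 pp2:3 pp3:2 pp4:1 pp5:1
Op 8: read(P3, v1) -> 31. No state change.
Op 9: write(P1, v2, 170). refcount(pp2)=3>1 -> COPY to pp6. 7 ppages; refcounts: pp0:2 pp1:3 pp2:2 pp3:2 pp4:1 pp5:1 pp6:1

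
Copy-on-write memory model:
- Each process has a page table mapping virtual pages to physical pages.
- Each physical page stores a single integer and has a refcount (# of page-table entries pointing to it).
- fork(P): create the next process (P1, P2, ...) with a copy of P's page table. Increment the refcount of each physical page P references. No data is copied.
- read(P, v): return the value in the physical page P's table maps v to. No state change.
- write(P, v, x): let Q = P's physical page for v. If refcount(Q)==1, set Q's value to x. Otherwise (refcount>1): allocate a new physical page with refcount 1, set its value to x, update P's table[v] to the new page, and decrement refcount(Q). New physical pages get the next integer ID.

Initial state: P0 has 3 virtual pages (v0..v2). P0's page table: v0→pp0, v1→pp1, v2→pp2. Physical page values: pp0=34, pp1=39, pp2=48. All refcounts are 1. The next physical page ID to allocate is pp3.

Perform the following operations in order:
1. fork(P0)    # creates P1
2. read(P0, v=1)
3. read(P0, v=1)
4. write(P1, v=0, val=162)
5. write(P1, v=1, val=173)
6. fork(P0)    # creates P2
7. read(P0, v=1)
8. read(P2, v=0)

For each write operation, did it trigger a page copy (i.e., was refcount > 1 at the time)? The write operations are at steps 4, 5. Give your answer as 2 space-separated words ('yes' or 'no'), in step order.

Op 1: fork(P0) -> P1. 3 ppages; refcounts: pp0:2 pp1:2 pp2:2
Op 2: read(P0, v1) -> 39. No state change.
Op 3: read(P0, v1) -> 39. No state change.
Op 4: write(P1, v0, 162). refcount(pp0)=2>1 -> COPY to pp3. 4 ppages; refcounts: pp0:1 pp1:2 pp2:2 pp3:1
Op 5: write(P1, v1, 173). refcount(pp1)=2>1 -> COPY to pp4. 5 ppages; refcounts: pp0:1 pp1:1 pp2:2 pp3:1 pp4:1
Op 6: fork(P0) -> P2. 5 ppages; refcounts: pp0:2 pp1:2 pp2:3 pp3:1 pp4:1
Op 7: read(P0, v1) -> 39. No state change.
Op 8: read(P2, v0) -> 34. No state change.

yes yes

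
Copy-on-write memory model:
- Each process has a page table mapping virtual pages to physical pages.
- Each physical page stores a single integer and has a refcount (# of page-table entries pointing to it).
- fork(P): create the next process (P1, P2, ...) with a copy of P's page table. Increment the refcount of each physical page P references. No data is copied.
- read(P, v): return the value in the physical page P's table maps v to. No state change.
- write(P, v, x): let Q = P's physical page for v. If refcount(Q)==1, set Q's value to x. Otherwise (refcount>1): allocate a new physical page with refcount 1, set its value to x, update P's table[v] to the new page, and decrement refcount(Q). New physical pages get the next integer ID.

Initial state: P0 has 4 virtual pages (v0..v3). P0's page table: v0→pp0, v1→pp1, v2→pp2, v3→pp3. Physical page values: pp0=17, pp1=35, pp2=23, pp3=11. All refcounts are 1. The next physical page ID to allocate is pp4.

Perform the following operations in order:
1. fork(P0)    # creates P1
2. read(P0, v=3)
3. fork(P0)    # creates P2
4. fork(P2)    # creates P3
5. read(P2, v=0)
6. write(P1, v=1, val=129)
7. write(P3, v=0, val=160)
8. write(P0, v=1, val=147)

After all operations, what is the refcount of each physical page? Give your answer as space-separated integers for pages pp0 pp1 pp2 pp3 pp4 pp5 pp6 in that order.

Answer: 3 2 4 4 1 1 1

Derivation:
Op 1: fork(P0) -> P1. 4 ppages; refcounts: pp0:2 pp1:2 pp2:2 pp3:2
Op 2: read(P0, v3) -> 11. No state change.
Op 3: fork(P0) -> P2. 4 ppages; refcounts: pp0:3 pp1:3 pp2:3 pp3:3
Op 4: fork(P2) -> P3. 4 ppages; refcounts: pp0:4 pp1:4 pp2:4 pp3:4
Op 5: read(P2, v0) -> 17. No state change.
Op 6: write(P1, v1, 129). refcount(pp1)=4>1 -> COPY to pp4. 5 ppages; refcounts: pp0:4 pp1:3 pp2:4 pp3:4 pp4:1
Op 7: write(P3, v0, 160). refcount(pp0)=4>1 -> COPY to pp5. 6 ppages; refcounts: pp0:3 pp1:3 pp2:4 pp3:4 pp4:1 pp5:1
Op 8: write(P0, v1, 147). refcount(pp1)=3>1 -> COPY to pp6. 7 ppages; refcounts: pp0:3 pp1:2 pp2:4 pp3:4 pp4:1 pp5:1 pp6:1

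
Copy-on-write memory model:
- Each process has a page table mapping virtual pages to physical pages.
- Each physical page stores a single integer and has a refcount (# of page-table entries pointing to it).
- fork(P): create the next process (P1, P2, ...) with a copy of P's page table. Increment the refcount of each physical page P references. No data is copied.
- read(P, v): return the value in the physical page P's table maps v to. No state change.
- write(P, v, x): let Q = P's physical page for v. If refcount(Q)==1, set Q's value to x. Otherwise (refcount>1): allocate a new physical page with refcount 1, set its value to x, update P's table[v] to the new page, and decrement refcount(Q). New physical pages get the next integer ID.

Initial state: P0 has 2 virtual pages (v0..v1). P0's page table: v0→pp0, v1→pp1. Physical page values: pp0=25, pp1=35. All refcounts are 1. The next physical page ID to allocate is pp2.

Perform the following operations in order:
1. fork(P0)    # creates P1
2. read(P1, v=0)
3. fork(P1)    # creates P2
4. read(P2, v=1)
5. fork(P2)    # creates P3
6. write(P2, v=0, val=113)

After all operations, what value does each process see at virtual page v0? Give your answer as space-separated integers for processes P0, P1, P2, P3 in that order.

Answer: 25 25 113 25

Derivation:
Op 1: fork(P0) -> P1. 2 ppages; refcounts: pp0:2 pp1:2
Op 2: read(P1, v0) -> 25. No state change.
Op 3: fork(P1) -> P2. 2 ppages; refcounts: pp0:3 pp1:3
Op 4: read(P2, v1) -> 35. No state change.
Op 5: fork(P2) -> P3. 2 ppages; refcounts: pp0:4 pp1:4
Op 6: write(P2, v0, 113). refcount(pp0)=4>1 -> COPY to pp2. 3 ppages; refcounts: pp0:3 pp1:4 pp2:1
P0: v0 -> pp0 = 25
P1: v0 -> pp0 = 25
P2: v0 -> pp2 = 113
P3: v0 -> pp0 = 25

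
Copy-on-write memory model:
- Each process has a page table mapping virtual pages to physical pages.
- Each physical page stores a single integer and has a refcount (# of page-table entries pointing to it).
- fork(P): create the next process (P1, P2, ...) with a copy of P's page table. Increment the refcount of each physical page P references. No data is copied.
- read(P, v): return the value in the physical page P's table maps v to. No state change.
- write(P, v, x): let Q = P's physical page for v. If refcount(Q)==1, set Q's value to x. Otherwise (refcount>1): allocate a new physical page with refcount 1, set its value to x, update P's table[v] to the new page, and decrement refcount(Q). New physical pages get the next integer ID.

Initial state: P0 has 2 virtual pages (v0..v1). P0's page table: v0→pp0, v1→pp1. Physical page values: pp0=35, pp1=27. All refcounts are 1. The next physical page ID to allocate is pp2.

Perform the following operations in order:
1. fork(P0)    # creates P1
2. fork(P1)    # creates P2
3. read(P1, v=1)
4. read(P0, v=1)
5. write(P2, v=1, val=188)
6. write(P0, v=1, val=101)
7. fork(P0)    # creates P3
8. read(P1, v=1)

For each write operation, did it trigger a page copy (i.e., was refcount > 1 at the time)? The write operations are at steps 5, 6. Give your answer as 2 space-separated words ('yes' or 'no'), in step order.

Op 1: fork(P0) -> P1. 2 ppages; refcounts: pp0:2 pp1:2
Op 2: fork(P1) -> P2. 2 ppages; refcounts: pp0:3 pp1:3
Op 3: read(P1, v1) -> 27. No state change.
Op 4: read(P0, v1) -> 27. No state change.
Op 5: write(P2, v1, 188). refcount(pp1)=3>1 -> COPY to pp2. 3 ppages; refcounts: pp0:3 pp1:2 pp2:1
Op 6: write(P0, v1, 101). refcount(pp1)=2>1 -> COPY to pp3. 4 ppages; refcounts: pp0:3 pp1:1 pp2:1 pp3:1
Op 7: fork(P0) -> P3. 4 ppages; refcounts: pp0:4 pp1:1 pp2:1 pp3:2
Op 8: read(P1, v1) -> 27. No state change.

yes yes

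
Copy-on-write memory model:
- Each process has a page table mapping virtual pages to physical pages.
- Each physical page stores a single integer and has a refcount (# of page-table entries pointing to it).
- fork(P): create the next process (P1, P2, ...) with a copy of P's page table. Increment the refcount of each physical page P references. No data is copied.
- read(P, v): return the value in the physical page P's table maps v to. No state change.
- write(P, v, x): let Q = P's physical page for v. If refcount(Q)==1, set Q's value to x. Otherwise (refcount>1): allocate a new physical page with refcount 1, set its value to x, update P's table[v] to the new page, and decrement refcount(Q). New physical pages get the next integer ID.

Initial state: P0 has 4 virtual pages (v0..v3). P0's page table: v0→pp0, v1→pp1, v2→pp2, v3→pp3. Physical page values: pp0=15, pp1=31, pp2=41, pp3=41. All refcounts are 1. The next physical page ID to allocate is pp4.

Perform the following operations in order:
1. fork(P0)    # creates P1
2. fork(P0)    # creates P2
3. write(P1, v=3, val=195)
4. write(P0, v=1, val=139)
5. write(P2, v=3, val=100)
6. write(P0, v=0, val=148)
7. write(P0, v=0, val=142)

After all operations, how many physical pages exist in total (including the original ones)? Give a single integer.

Op 1: fork(P0) -> P1. 4 ppages; refcounts: pp0:2 pp1:2 pp2:2 pp3:2
Op 2: fork(P0) -> P2. 4 ppages; refcounts: pp0:3 pp1:3 pp2:3 pp3:3
Op 3: write(P1, v3, 195). refcount(pp3)=3>1 -> COPY to pp4. 5 ppages; refcounts: pp0:3 pp1:3 pp2:3 pp3:2 pp4:1
Op 4: write(P0, v1, 139). refcount(pp1)=3>1 -> COPY to pp5. 6 ppages; refcounts: pp0:3 pp1:2 pp2:3 pp3:2 pp4:1 pp5:1
Op 5: write(P2, v3, 100). refcount(pp3)=2>1 -> COPY to pp6. 7 ppages; refcounts: pp0:3 pp1:2 pp2:3 pp3:1 pp4:1 pp5:1 pp6:1
Op 6: write(P0, v0, 148). refcount(pp0)=3>1 -> COPY to pp7. 8 ppages; refcounts: pp0:2 pp1:2 pp2:3 pp3:1 pp4:1 pp5:1 pp6:1 pp7:1
Op 7: write(P0, v0, 142). refcount(pp7)=1 -> write in place. 8 ppages; refcounts: pp0:2 pp1:2 pp2:3 pp3:1 pp4:1 pp5:1 pp6:1 pp7:1

Answer: 8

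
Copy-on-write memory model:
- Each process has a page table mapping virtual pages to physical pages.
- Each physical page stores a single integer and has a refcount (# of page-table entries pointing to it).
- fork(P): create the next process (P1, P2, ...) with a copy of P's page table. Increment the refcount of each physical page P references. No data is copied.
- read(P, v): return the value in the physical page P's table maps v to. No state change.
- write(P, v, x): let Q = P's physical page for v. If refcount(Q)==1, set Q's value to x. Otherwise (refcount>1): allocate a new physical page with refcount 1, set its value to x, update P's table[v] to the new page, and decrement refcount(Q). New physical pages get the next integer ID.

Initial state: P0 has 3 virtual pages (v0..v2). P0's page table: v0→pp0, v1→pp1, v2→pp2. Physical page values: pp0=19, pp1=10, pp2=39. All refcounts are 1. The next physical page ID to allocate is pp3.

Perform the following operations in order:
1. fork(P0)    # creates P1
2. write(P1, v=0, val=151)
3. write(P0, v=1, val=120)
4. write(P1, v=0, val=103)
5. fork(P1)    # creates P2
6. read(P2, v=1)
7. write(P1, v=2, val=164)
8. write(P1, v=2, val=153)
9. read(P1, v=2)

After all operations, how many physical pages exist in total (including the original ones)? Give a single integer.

Op 1: fork(P0) -> P1. 3 ppages; refcounts: pp0:2 pp1:2 pp2:2
Op 2: write(P1, v0, 151). refcount(pp0)=2>1 -> COPY to pp3. 4 ppages; refcounts: pp0:1 pp1:2 pp2:2 pp3:1
Op 3: write(P0, v1, 120). refcount(pp1)=2>1 -> COPY to pp4. 5 ppages; refcounts: pp0:1 pp1:1 pp2:2 pp3:1 pp4:1
Op 4: write(P1, v0, 103). refcount(pp3)=1 -> write in place. 5 ppages; refcounts: pp0:1 pp1:1 pp2:2 pp3:1 pp4:1
Op 5: fork(P1) -> P2. 5 ppages; refcounts: pp0:1 pp1:2 pp2:3 pp3:2 pp4:1
Op 6: read(P2, v1) -> 10. No state change.
Op 7: write(P1, v2, 164). refcount(pp2)=3>1 -> COPY to pp5. 6 ppages; refcounts: pp0:1 pp1:2 pp2:2 pp3:2 pp4:1 pp5:1
Op 8: write(P1, v2, 153). refcount(pp5)=1 -> write in place. 6 ppages; refcounts: pp0:1 pp1:2 pp2:2 pp3:2 pp4:1 pp5:1
Op 9: read(P1, v2) -> 153. No state change.

Answer: 6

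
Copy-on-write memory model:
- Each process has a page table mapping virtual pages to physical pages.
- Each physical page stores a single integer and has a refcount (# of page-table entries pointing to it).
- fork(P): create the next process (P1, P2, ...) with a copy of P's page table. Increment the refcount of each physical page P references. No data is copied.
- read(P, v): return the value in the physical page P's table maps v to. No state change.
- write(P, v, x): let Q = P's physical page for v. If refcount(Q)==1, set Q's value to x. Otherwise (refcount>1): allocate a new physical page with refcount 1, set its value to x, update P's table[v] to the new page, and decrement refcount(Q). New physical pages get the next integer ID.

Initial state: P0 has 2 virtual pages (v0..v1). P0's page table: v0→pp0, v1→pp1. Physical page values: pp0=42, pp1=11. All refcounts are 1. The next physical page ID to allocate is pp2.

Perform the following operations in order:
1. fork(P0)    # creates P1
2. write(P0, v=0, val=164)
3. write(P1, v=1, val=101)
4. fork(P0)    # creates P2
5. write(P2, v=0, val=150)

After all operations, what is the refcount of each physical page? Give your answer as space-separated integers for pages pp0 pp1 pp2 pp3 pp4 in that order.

Op 1: fork(P0) -> P1. 2 ppages; refcounts: pp0:2 pp1:2
Op 2: write(P0, v0, 164). refcount(pp0)=2>1 -> COPY to pp2. 3 ppages; refcounts: pp0:1 pp1:2 pp2:1
Op 3: write(P1, v1, 101). refcount(pp1)=2>1 -> COPY to pp3. 4 ppages; refcounts: pp0:1 pp1:1 pp2:1 pp3:1
Op 4: fork(P0) -> P2. 4 ppages; refcounts: pp0:1 pp1:2 pp2:2 pp3:1
Op 5: write(P2, v0, 150). refcount(pp2)=2>1 -> COPY to pp4. 5 ppages; refcounts: pp0:1 pp1:2 pp2:1 pp3:1 pp4:1

Answer: 1 2 1 1 1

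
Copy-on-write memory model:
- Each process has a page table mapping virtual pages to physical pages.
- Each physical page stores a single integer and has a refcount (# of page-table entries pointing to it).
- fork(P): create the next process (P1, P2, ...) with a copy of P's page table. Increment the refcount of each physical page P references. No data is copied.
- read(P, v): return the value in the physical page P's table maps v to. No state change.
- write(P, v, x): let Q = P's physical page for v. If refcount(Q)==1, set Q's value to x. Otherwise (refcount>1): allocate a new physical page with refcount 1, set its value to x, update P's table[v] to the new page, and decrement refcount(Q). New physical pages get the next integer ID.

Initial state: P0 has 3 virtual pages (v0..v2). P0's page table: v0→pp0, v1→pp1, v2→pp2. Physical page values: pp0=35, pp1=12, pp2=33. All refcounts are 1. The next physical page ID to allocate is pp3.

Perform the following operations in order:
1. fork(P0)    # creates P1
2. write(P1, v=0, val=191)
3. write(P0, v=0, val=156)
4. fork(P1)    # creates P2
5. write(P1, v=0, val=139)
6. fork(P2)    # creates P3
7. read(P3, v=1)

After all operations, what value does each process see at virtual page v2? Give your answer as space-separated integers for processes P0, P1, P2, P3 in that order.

Answer: 33 33 33 33

Derivation:
Op 1: fork(P0) -> P1. 3 ppages; refcounts: pp0:2 pp1:2 pp2:2
Op 2: write(P1, v0, 191). refcount(pp0)=2>1 -> COPY to pp3. 4 ppages; refcounts: pp0:1 pp1:2 pp2:2 pp3:1
Op 3: write(P0, v0, 156). refcount(pp0)=1 -> write in place. 4 ppages; refcounts: pp0:1 pp1:2 pp2:2 pp3:1
Op 4: fork(P1) -> P2. 4 ppages; refcounts: pp0:1 pp1:3 pp2:3 pp3:2
Op 5: write(P1, v0, 139). refcount(pp3)=2>1 -> COPY to pp4. 5 ppages; refcounts: pp0:1 pp1:3 pp2:3 pp3:1 pp4:1
Op 6: fork(P2) -> P3. 5 ppages; refcounts: pp0:1 pp1:4 pp2:4 pp3:2 pp4:1
Op 7: read(P3, v1) -> 12. No state change.
P0: v2 -> pp2 = 33
P1: v2 -> pp2 = 33
P2: v2 -> pp2 = 33
P3: v2 -> pp2 = 33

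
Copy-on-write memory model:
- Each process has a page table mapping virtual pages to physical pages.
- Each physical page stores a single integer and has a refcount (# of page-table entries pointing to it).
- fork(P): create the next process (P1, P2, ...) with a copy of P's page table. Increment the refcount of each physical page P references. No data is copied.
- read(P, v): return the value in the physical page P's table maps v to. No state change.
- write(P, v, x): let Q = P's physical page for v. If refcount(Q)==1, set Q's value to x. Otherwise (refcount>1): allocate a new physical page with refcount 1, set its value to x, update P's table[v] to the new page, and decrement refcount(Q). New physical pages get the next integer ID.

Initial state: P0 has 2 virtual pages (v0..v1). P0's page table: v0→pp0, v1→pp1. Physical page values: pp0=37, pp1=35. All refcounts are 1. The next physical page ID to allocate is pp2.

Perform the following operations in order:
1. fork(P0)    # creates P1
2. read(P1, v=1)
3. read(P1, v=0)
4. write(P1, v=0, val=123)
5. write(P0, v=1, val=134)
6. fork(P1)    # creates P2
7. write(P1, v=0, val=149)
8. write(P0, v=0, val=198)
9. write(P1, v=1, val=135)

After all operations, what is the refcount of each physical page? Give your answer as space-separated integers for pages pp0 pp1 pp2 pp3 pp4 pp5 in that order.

Op 1: fork(P0) -> P1. 2 ppages; refcounts: pp0:2 pp1:2
Op 2: read(P1, v1) -> 35. No state change.
Op 3: read(P1, v0) -> 37. No state change.
Op 4: write(P1, v0, 123). refcount(pp0)=2>1 -> COPY to pp2. 3 ppages; refcounts: pp0:1 pp1:2 pp2:1
Op 5: write(P0, v1, 134). refcount(pp1)=2>1 -> COPY to pp3. 4 ppages; refcounts: pp0:1 pp1:1 pp2:1 pp3:1
Op 6: fork(P1) -> P2. 4 ppages; refcounts: pp0:1 pp1:2 pp2:2 pp3:1
Op 7: write(P1, v0, 149). refcount(pp2)=2>1 -> COPY to pp4. 5 ppages; refcounts: pp0:1 pp1:2 pp2:1 pp3:1 pp4:1
Op 8: write(P0, v0, 198). refcount(pp0)=1 -> write in place. 5 ppages; refcounts: pp0:1 pp1:2 pp2:1 pp3:1 pp4:1
Op 9: write(P1, v1, 135). refcount(pp1)=2>1 -> COPY to pp5. 6 ppages; refcounts: pp0:1 pp1:1 pp2:1 pp3:1 pp4:1 pp5:1

Answer: 1 1 1 1 1 1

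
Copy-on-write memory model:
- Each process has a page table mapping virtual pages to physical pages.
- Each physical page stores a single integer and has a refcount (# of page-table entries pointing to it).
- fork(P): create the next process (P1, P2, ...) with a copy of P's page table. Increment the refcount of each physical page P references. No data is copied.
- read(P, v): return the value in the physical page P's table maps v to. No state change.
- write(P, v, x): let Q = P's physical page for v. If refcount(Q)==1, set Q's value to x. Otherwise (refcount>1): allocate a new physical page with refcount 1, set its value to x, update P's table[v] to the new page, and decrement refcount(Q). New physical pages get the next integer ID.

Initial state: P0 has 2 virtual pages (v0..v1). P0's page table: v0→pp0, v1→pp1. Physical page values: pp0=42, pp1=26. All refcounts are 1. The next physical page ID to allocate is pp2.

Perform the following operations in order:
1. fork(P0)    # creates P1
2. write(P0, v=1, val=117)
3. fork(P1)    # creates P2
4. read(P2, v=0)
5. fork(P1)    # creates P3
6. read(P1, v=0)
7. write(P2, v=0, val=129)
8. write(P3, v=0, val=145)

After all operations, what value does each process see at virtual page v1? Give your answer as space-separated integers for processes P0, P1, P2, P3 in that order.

Op 1: fork(P0) -> P1. 2 ppages; refcounts: pp0:2 pp1:2
Op 2: write(P0, v1, 117). refcount(pp1)=2>1 -> COPY to pp2. 3 ppages; refcounts: pp0:2 pp1:1 pp2:1
Op 3: fork(P1) -> P2. 3 ppages; refcounts: pp0:3 pp1:2 pp2:1
Op 4: read(P2, v0) -> 42. No state change.
Op 5: fork(P1) -> P3. 3 ppages; refcounts: pp0:4 pp1:3 pp2:1
Op 6: read(P1, v0) -> 42. No state change.
Op 7: write(P2, v0, 129). refcount(pp0)=4>1 -> COPY to pp3. 4 ppages; refcounts: pp0:3 pp1:3 pp2:1 pp3:1
Op 8: write(P3, v0, 145). refcount(pp0)=3>1 -> COPY to pp4. 5 ppages; refcounts: pp0:2 pp1:3 pp2:1 pp3:1 pp4:1
P0: v1 -> pp2 = 117
P1: v1 -> pp1 = 26
P2: v1 -> pp1 = 26
P3: v1 -> pp1 = 26

Answer: 117 26 26 26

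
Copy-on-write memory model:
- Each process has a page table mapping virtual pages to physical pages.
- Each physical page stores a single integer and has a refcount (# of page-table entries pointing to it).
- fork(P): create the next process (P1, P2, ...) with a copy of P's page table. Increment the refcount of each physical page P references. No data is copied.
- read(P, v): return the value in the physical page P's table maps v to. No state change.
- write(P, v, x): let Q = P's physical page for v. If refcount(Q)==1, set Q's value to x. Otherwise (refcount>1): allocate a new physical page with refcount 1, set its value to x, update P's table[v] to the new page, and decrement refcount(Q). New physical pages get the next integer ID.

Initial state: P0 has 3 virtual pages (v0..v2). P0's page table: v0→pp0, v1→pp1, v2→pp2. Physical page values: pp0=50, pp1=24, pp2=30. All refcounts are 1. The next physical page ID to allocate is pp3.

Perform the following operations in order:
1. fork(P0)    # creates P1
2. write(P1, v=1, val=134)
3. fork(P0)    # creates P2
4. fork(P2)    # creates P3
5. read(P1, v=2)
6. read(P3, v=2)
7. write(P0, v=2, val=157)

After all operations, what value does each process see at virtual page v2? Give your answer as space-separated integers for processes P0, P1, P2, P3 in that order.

Answer: 157 30 30 30

Derivation:
Op 1: fork(P0) -> P1. 3 ppages; refcounts: pp0:2 pp1:2 pp2:2
Op 2: write(P1, v1, 134). refcount(pp1)=2>1 -> COPY to pp3. 4 ppages; refcounts: pp0:2 pp1:1 pp2:2 pp3:1
Op 3: fork(P0) -> P2. 4 ppages; refcounts: pp0:3 pp1:2 pp2:3 pp3:1
Op 4: fork(P2) -> P3. 4 ppages; refcounts: pp0:4 pp1:3 pp2:4 pp3:1
Op 5: read(P1, v2) -> 30. No state change.
Op 6: read(P3, v2) -> 30. No state change.
Op 7: write(P0, v2, 157). refcount(pp2)=4>1 -> COPY to pp4. 5 ppages; refcounts: pp0:4 pp1:3 pp2:3 pp3:1 pp4:1
P0: v2 -> pp4 = 157
P1: v2 -> pp2 = 30
P2: v2 -> pp2 = 30
P3: v2 -> pp2 = 30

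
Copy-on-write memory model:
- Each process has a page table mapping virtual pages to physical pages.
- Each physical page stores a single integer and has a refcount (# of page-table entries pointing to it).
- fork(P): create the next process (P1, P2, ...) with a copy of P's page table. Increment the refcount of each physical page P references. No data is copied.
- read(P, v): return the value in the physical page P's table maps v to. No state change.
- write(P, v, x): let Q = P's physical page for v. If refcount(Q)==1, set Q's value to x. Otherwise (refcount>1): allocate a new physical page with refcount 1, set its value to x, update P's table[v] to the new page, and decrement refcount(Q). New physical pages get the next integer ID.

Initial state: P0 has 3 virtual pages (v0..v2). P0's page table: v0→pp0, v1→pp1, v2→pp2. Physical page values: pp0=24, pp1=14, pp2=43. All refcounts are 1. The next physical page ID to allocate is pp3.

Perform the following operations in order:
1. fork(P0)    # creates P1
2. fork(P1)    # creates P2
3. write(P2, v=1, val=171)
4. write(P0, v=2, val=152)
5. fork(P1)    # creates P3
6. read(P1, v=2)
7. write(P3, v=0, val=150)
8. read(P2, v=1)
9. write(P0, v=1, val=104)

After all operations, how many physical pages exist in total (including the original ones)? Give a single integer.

Answer: 7

Derivation:
Op 1: fork(P0) -> P1. 3 ppages; refcounts: pp0:2 pp1:2 pp2:2
Op 2: fork(P1) -> P2. 3 ppages; refcounts: pp0:3 pp1:3 pp2:3
Op 3: write(P2, v1, 171). refcount(pp1)=3>1 -> COPY to pp3. 4 ppages; refcounts: pp0:3 pp1:2 pp2:3 pp3:1
Op 4: write(P0, v2, 152). refcount(pp2)=3>1 -> COPY to pp4. 5 ppages; refcounts: pp0:3 pp1:2 pp2:2 pp3:1 pp4:1
Op 5: fork(P1) -> P3. 5 ppages; refcounts: pp0:4 pp1:3 pp2:3 pp3:1 pp4:1
Op 6: read(P1, v2) -> 43. No state change.
Op 7: write(P3, v0, 150). refcount(pp0)=4>1 -> COPY to pp5. 6 ppages; refcounts: pp0:3 pp1:3 pp2:3 pp3:1 pp4:1 pp5:1
Op 8: read(P2, v1) -> 171. No state change.
Op 9: write(P0, v1, 104). refcount(pp1)=3>1 -> COPY to pp6. 7 ppages; refcounts: pp0:3 pp1:2 pp2:3 pp3:1 pp4:1 pp5:1 pp6:1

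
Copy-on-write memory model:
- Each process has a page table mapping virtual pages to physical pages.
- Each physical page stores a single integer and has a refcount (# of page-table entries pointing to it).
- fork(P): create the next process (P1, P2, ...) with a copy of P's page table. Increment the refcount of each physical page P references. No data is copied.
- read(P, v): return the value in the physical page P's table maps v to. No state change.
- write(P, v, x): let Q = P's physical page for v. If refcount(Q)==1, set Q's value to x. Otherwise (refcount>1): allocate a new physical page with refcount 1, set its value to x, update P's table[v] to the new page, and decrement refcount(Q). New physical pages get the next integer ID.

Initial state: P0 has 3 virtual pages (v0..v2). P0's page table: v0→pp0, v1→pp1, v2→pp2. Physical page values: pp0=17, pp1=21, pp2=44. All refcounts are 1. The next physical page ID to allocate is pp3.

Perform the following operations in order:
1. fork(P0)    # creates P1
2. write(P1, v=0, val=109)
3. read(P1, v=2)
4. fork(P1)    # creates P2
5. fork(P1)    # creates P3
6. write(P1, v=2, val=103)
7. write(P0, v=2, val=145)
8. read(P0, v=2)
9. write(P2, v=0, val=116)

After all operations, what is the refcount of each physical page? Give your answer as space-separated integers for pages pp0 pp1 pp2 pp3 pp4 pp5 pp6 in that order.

Op 1: fork(P0) -> P1. 3 ppages; refcounts: pp0:2 pp1:2 pp2:2
Op 2: write(P1, v0, 109). refcount(pp0)=2>1 -> COPY to pp3. 4 ppages; refcounts: pp0:1 pp1:2 pp2:2 pp3:1
Op 3: read(P1, v2) -> 44. No state change.
Op 4: fork(P1) -> P2. 4 ppages; refcounts: pp0:1 pp1:3 pp2:3 pp3:2
Op 5: fork(P1) -> P3. 4 ppages; refcounts: pp0:1 pp1:4 pp2:4 pp3:3
Op 6: write(P1, v2, 103). refcount(pp2)=4>1 -> COPY to pp4. 5 ppages; refcounts: pp0:1 pp1:4 pp2:3 pp3:3 pp4:1
Op 7: write(P0, v2, 145). refcount(pp2)=3>1 -> COPY to pp5. 6 ppages; refcounts: pp0:1 pp1:4 pp2:2 pp3:3 pp4:1 pp5:1
Op 8: read(P0, v2) -> 145. No state change.
Op 9: write(P2, v0, 116). refcount(pp3)=3>1 -> COPY to pp6. 7 ppages; refcounts: pp0:1 pp1:4 pp2:2 pp3:2 pp4:1 pp5:1 pp6:1

Answer: 1 4 2 2 1 1 1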